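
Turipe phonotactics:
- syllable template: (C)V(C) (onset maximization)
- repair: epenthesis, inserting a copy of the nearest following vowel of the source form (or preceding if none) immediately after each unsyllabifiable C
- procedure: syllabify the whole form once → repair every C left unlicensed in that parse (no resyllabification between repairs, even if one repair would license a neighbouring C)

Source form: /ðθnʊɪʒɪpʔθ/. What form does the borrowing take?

ðʊθʊnʊɪʒɪpʔɪθɪ

The consonants /ð/, /θ/, /ʔ/, /θ/ cannot be parsed into a legal (C)V(C) syllable (at most one coda consonant is licensed; onsets are limited to one consonant).
Inserting the epenthetic vowel yields /ð/ → /ðʊ/, /θ/ → /θʊ/, /ʔ/ → /ʔɪ/, /θ/ → /θɪ/.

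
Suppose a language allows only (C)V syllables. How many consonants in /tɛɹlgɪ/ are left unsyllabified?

The consonants /ɹ/, /l/ cannot be parsed into a legal (C)V syllable (no codas are permitted; onsets are limited to one consonant).

2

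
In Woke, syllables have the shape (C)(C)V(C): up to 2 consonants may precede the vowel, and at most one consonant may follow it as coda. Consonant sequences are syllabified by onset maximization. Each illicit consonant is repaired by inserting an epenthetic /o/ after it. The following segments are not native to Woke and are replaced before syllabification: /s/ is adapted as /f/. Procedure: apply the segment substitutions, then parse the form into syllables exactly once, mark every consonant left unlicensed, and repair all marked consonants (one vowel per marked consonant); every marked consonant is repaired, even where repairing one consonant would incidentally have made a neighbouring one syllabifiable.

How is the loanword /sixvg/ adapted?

fixvogo

Substitution: /s/ → /f/, giving /fixvg/.
Under (C)(C)V(C), the unsyllabifiable consonants are /v/, /g/ (at most one coda consonant is licensed; onsets may contain at most 2 consonants).
Epenthesis after each stranded consonant: /v/ → /vo/, /g/ → /go/.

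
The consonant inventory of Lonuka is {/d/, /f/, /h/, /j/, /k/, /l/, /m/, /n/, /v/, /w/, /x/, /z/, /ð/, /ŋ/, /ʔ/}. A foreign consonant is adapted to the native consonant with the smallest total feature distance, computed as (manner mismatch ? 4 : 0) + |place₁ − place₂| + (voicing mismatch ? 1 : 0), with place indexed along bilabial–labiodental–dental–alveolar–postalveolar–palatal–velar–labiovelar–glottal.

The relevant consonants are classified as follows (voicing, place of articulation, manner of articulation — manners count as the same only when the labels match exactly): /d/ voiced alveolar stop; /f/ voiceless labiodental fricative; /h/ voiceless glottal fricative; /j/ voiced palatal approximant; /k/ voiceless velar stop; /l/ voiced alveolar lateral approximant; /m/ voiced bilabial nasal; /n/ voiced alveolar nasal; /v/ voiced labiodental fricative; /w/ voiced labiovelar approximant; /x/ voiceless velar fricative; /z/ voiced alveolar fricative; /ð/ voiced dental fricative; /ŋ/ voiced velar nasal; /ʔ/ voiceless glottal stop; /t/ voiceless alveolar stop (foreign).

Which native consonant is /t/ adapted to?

d

/d/ is closest: same manner (stop), place distance 0 (alveolar→alveolar), voicing differs (+1); total 1. Next closest is /k/ at distance 3.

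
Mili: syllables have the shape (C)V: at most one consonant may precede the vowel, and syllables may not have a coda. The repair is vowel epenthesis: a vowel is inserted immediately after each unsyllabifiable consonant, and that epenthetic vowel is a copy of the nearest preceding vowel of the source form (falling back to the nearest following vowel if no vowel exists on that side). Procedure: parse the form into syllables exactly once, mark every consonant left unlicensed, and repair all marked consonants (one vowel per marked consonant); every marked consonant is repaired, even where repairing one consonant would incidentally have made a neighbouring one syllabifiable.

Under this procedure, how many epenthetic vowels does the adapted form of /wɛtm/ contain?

2

The unsyllabifiable consonants are /t/, /m/; each receives one epenthetic vowel.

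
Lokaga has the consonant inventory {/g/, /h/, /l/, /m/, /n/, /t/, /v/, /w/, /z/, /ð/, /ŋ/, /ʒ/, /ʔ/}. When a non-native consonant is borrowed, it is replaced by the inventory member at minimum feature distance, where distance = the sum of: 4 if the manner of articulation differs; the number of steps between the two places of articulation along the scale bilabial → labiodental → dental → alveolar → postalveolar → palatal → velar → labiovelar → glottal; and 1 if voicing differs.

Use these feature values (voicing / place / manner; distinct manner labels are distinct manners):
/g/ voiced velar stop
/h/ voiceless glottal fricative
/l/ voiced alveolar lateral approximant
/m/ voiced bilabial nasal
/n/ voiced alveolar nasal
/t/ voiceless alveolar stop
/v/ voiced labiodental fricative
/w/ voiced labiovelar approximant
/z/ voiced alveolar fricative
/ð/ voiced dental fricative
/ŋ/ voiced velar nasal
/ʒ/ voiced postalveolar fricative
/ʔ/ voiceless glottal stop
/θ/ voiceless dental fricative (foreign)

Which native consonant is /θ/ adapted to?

ð

/ð/ is closest: same manner (fricative), place distance 0 (dental→dental), voicing differs (+1); total 1. Next closest is /v/ at distance 2.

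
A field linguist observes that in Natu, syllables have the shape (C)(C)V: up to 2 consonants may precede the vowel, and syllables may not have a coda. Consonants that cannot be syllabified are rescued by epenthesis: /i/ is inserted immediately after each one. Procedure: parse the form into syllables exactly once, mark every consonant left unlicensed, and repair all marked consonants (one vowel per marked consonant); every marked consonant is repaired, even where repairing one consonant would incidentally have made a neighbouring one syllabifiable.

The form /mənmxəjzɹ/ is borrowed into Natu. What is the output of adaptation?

mənimxəjiziɹi

The consonants /n/, /j/, /z/, /ɹ/ cannot be parsed into a legal (C)(C)V syllable (no codas are permitted; onsets may contain at most 2 consonants).
Each unlicensed consonant becomes the onset of a new syllable: /n/ → /ni/, /j/ → /ji/, /z/ → /zi/, /ɹ/ → /ɹi/.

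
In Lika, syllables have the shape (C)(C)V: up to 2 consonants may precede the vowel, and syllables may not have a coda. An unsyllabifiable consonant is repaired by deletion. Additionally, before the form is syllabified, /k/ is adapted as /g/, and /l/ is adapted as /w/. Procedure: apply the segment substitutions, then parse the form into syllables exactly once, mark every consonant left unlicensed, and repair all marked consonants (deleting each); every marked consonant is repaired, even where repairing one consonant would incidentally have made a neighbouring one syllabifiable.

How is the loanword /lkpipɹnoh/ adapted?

gpiɹno

Substitution: /l/ → /w/, /k/ → /g/, giving /wgpipɹnoh/.
Syllabifying with onset maximization leaves /w/, /p/, /h/ stranded (no codas are permitted; onsets may contain at most 2 consonants).
Deleting the stranded consonants removes /w/, /p/, /h/.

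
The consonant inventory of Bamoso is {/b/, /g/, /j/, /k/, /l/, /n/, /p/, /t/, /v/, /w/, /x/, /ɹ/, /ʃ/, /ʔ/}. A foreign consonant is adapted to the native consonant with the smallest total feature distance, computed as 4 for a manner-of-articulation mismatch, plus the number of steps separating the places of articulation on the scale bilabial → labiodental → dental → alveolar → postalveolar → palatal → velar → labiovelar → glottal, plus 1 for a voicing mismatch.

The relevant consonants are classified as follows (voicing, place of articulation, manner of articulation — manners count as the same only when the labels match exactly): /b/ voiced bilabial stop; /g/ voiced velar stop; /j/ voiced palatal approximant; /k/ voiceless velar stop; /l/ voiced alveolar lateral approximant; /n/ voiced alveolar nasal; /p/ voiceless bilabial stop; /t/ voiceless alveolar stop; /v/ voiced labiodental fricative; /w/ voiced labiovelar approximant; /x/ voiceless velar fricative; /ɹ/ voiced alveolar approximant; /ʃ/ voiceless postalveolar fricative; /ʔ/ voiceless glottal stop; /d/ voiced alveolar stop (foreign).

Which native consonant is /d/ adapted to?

t

/t/ is closest: same manner (stop), place distance 0 (alveolar→alveolar), voicing differs (+1); total 1. Next closest is /b/ at distance 3.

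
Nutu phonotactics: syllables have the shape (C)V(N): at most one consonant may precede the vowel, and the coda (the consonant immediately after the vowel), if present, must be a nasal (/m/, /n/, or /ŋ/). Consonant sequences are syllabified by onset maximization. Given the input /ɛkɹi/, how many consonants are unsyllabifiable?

1

Under (C)V(N), the unsyllabifiable consonants are /k/ (only a nasal (/m/, /n/, or /ŋ/) is licensed in coda position; onsets are limited to one consonant).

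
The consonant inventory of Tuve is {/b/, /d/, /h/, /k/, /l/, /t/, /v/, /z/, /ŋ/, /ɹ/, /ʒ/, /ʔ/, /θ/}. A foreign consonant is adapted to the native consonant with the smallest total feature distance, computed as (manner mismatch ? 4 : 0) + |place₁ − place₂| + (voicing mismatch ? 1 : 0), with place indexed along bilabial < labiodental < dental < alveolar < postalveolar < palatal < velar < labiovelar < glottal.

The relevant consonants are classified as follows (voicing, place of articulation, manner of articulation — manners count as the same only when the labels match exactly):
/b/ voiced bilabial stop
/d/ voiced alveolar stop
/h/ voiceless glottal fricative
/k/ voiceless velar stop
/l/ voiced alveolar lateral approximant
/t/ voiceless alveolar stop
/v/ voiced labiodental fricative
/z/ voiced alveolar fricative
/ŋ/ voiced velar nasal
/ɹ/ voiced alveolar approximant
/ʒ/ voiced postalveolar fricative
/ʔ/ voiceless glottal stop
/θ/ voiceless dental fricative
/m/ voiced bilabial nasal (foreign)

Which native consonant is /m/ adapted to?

/b/ is closest: manner differs (nasal→stop, +4), place distance 0 (bilabial→bilabial), same voicing; total 4. Next closest is /v/ at distance 5.

b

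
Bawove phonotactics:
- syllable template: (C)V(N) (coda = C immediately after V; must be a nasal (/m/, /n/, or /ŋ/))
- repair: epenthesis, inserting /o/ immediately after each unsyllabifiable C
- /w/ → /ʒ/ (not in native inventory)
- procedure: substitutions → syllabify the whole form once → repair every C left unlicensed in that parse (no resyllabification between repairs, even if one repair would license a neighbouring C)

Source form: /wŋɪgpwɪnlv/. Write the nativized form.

ʒoŋɪgopoʒɪnlovo

Substitution: /w/ → /ʒ/, giving /ʒŋɪgpʒɪnlv/.
Under (C)V(N), the unsyllabifiable consonants are /ʒ/, /g/, /p/, /l/, /v/ (only a nasal (/m/, /n/, or /ŋ/) is licensed in coda position; onsets are limited to one consonant).
Inserting the epenthetic vowel yields /ʒ/ → /ʒo/, /g/ → /go/, /p/ → /po/, /l/ → /lo/, /v/ → /vo/.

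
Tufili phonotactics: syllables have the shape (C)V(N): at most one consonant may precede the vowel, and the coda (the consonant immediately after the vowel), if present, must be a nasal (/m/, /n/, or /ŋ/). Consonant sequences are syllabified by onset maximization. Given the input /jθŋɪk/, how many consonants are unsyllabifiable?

Syllabifying with onset maximization leaves /j/, /θ/, /k/ stranded (only a nasal (/m/, /n/, or /ŋ/) is licensed in coda position; onsets are limited to one consonant).

3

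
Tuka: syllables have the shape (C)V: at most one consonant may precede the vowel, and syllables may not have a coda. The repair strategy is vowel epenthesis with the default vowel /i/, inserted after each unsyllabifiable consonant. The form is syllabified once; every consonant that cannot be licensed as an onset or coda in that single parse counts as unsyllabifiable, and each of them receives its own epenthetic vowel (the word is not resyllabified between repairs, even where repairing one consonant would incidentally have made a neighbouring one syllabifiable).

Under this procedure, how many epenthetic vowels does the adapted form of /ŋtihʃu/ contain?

The unsyllabifiable consonants are /ŋ/, /h/; each receives one epenthetic vowel.

2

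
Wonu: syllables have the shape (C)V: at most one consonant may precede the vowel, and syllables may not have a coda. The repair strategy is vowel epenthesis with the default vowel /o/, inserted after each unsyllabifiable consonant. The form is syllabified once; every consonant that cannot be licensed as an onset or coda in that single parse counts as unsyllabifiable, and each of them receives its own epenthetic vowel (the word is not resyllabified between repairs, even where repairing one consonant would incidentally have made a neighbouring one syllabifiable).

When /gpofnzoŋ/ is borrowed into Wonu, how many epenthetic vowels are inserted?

The unsyllabifiable consonants are /g/, /f/, /n/, /ŋ/; each receives one epenthetic vowel.

4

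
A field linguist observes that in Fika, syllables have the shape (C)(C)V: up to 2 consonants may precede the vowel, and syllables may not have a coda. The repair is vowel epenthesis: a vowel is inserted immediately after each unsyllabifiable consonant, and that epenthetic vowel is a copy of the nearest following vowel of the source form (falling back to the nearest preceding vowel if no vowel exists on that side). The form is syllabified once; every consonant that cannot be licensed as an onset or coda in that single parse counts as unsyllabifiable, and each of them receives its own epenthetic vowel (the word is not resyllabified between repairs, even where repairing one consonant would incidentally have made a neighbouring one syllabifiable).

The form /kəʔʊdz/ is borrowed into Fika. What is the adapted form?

kəʔʊdʊzʊ

Syllabifying with onset maximization leaves /d/, /z/ stranded (no codas are permitted; onsets may contain at most 2 consonants).
Inserting the epenthetic vowel yields /d/ → /dʊ/, /z/ → /zʊ/.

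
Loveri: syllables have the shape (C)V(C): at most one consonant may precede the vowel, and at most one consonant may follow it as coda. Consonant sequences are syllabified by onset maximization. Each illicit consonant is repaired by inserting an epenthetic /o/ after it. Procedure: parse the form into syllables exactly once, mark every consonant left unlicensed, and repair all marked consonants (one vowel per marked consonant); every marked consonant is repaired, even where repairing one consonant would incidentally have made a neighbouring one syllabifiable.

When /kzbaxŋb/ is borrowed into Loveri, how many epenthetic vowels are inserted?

4

The unsyllabifiable consonants are /k/, /z/, /ŋ/, /b/; each receives one epenthetic vowel.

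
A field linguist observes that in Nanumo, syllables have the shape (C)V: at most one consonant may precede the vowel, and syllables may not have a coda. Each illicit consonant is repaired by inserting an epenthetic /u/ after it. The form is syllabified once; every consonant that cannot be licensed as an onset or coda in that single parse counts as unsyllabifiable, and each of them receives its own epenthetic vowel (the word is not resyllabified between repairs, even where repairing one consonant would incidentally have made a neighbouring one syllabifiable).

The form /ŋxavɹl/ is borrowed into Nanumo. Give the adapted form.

The consonants /ŋ/, /v/, /ɹ/, /l/ cannot be parsed into a legal (C)V syllable (no codas are permitted; onsets are limited to one consonant).
Inserting the epenthetic vowel yields /ŋ/ → /ŋu/, /v/ → /vu/, /ɹ/ → /ɹu/, /l/ → /lu/.

ŋuxavuɹulu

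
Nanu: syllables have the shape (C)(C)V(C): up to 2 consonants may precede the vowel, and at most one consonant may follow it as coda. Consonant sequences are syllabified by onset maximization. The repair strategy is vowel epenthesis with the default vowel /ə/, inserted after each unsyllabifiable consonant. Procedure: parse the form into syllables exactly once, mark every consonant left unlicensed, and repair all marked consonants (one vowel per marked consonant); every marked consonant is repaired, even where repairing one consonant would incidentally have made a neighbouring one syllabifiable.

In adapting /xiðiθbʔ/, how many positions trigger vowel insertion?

2

The unsyllabifiable consonants are /b/, /ʔ/; each receives one epenthetic vowel.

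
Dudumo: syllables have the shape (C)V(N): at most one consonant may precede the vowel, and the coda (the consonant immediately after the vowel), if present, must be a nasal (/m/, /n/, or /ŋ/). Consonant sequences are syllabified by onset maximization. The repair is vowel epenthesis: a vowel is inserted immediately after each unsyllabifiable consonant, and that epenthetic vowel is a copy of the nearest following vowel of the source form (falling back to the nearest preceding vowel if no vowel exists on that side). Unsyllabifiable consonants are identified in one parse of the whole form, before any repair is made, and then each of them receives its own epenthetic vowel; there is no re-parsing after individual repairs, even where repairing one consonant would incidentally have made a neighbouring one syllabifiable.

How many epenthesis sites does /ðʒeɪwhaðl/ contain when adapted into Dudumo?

4

The unsyllabifiable consonants are /ð/, /w/, /ð/, /l/; each receives one epenthetic vowel.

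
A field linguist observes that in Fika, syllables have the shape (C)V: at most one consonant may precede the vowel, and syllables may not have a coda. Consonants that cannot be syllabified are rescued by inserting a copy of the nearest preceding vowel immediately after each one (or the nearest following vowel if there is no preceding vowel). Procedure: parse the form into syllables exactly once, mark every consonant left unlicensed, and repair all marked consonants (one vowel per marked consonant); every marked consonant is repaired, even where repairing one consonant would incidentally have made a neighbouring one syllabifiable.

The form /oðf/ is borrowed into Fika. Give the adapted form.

oðofo

Syllabifying with onset maximization leaves /ð/, /f/ stranded (no codas are permitted; onsets are limited to one consonant).
Epenthesis after each stranded consonant: /ð/ → /ðo/, /f/ → /fo/.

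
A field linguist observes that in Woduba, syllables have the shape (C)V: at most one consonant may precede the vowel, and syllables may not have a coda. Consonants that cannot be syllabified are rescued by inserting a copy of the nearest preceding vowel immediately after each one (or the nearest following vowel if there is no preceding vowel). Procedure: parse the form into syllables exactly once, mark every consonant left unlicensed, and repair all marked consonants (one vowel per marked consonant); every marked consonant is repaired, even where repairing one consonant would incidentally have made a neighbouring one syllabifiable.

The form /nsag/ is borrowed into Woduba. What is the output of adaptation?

Syllabifying with onset maximization leaves /n/, /g/ stranded (no codas are permitted; onsets are limited to one consonant).
Inserting the epenthetic vowel yields /n/ → /na/, /g/ → /ga/.

nasaga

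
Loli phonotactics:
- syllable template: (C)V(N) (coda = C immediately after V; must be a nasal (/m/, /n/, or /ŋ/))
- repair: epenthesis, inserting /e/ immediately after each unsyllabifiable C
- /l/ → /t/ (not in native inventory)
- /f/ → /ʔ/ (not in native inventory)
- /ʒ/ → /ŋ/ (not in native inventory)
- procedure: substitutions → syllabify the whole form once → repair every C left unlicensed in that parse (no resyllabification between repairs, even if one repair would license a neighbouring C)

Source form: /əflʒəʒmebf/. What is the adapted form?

əʔeteŋəŋmebeʔe

Substitution: /f/ → /ʔ/, /l/ → /t/, /ʒ/ → /ŋ/, giving /əʔtŋəŋmebʔ/.
Syllabifying with onset maximization leaves /ʔ/, /t/, /b/, /ʔ/ stranded (only a nasal (/m/, /n/, or /ŋ/) is licensed in coda position; onsets are limited to one consonant).
Each unlicensed consonant becomes the onset of a new syllable: /ʔ/ → /ʔe/, /t/ → /te/, /b/ → /be/, /ʔ/ → /ʔe/.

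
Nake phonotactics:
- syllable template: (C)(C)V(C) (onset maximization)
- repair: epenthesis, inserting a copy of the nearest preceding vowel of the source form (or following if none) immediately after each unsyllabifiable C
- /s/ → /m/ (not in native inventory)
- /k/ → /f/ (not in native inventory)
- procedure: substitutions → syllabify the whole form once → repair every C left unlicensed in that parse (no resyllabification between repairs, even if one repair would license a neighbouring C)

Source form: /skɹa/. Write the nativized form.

mafɹa

Substitution: /s/ → /m/, /k/ → /f/, giving /mfɹa/.
Under (C)(C)V(C), the unsyllabifiable consonants are /m/ (at most one coda consonant is licensed; onsets may contain at most 2 consonants).
Epenthesis after each stranded consonant: /m/ → /ma/.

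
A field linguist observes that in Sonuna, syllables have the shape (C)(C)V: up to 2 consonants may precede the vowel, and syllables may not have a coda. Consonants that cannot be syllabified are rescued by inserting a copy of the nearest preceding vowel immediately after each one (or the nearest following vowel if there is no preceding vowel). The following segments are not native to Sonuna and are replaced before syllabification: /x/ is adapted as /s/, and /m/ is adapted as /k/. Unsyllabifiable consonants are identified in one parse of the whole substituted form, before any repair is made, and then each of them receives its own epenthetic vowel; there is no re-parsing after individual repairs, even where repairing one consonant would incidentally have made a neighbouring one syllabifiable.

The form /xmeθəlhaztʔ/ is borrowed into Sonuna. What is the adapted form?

skeθəlhazataʔa

Substitution: /x/ → /s/, /m/ → /k/, giving /skeθəlhaztʔ/.
The consonants /z/, /t/, /ʔ/ cannot be parsed into a legal (C)(C)V syllable (no codas are permitted; onsets may contain at most 2 consonants).
Epenthesis after each stranded consonant: /z/ → /za/, /t/ → /ta/, /ʔ/ → /ʔa/.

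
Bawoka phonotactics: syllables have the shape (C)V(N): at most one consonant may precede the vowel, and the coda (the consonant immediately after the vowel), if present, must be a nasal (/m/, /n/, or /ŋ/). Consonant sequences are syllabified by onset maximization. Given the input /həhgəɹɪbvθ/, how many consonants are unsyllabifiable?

4

Under (C)V(N), the unsyllabifiable consonants are /h/, /b/, /v/, /θ/ (only a nasal (/m/, /n/, or /ŋ/) is licensed in coda position; onsets are limited to one consonant).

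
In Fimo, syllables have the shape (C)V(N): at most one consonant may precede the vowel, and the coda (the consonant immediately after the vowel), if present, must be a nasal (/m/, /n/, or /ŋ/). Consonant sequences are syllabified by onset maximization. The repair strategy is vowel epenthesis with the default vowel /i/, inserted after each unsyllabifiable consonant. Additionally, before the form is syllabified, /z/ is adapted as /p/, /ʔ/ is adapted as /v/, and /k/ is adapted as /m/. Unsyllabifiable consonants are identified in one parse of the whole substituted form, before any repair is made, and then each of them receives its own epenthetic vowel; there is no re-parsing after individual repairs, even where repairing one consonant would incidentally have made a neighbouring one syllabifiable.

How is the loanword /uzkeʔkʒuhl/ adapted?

upimevimiʒuhili

Substitution: /z/ → /p/, /k/ → /m/, /ʔ/ → /v/, giving /upmevmʒuhl/.
Syllabifying with onset maximization leaves /p/, /v/, /m/, /h/, /l/ stranded (only a nasal (/m/, /n/, or /ŋ/) is licensed in coda position; onsets are limited to one consonant).
Inserting the epenthetic vowel yields /p/ → /pi/, /v/ → /vi/, /m/ → /mi/, /h/ → /hi/, /l/ → /li/.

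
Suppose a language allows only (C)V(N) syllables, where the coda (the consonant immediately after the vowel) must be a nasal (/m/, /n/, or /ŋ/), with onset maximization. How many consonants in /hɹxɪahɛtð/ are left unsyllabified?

4

The consonants /h/, /ɹ/, /t/, /ð/ cannot be parsed into a legal (C)V(N) syllable (only a nasal (/m/, /n/, or /ŋ/) is licensed in coda position; onsets are limited to one consonant).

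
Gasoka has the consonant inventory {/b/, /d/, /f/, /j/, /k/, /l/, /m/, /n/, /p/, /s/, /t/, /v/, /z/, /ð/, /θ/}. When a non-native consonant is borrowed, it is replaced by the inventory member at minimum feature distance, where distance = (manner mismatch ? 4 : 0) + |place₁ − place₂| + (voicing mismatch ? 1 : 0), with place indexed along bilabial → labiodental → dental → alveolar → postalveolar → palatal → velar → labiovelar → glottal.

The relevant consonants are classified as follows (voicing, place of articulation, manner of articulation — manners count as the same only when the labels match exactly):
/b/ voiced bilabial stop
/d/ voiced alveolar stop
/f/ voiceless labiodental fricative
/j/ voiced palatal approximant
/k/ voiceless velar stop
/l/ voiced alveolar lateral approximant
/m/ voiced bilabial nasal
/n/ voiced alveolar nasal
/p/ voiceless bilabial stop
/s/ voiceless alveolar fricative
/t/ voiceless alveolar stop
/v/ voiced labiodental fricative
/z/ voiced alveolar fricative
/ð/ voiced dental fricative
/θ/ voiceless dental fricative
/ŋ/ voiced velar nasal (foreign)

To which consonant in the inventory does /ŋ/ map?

/n/ is closest: same manner (nasal), place distance 3 (velar→alveolar), same voicing; total 3. Next closest is /j/ at distance 5.

n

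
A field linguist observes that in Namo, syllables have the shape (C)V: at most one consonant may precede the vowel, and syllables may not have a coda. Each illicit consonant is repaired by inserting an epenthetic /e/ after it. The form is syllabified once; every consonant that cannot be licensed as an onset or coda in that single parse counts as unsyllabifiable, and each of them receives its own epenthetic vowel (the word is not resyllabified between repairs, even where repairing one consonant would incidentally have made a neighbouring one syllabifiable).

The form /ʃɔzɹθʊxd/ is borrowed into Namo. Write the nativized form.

The consonants /z/, /ɹ/, /x/, /d/ cannot be parsed into a legal (C)V syllable (no codas are permitted; onsets are limited to one consonant).
Inserting the epenthetic vowel yields /z/ → /ze/, /ɹ/ → /ɹe/, /x/ → /xe/, /d/ → /de/.

ʃɔzeɹeθʊxede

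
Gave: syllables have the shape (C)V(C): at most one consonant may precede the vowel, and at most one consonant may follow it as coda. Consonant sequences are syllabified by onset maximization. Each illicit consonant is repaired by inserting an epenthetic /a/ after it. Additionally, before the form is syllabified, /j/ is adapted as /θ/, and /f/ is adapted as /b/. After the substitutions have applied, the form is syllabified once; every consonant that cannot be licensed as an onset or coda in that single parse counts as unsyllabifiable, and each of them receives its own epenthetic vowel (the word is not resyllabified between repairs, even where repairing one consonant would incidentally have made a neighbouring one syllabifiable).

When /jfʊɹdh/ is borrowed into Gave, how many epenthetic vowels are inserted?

3

After substitution the input is /θbʊɹdh/.
The unsyllabifiable consonants are /θ/, /d/, /h/; each receives one epenthetic vowel.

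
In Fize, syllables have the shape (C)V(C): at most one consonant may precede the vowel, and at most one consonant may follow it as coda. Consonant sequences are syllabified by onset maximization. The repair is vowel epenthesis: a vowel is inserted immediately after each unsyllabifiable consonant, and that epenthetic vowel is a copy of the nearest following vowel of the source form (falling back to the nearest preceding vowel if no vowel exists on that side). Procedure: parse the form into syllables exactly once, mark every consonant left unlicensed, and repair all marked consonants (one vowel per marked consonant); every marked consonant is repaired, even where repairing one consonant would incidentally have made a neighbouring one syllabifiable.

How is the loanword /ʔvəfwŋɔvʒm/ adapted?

ʔəvəfwɔŋɔvʒɔmɔ

Syllabifying with onset maximization leaves /ʔ/, /w/, /ʒ/, /m/ stranded (at most one coda consonant is licensed; onsets are limited to one consonant).
Inserting the epenthetic vowel yields /ʔ/ → /ʔə/, /w/ → /wɔ/, /ʒ/ → /ʒɔ/, /m/ → /mɔ/.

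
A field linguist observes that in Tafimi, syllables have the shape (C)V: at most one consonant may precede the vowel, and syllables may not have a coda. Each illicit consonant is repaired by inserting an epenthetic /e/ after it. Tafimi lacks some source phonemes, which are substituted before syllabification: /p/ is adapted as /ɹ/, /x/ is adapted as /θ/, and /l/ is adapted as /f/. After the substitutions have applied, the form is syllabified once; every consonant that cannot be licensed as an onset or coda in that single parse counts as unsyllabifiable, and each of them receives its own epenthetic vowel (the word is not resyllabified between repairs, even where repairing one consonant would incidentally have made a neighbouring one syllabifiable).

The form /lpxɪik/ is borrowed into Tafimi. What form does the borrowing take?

feɹeθɪike

Substitution: /l/ → /f/, /p/ → /ɹ/, /x/ → /θ/, giving /fɹθɪik/.
The consonants /f/, /ɹ/, /k/ cannot be parsed into a legal (C)V syllable (no codas are permitted; onsets are limited to one consonant).
Inserting the epenthetic vowel yields /f/ → /fe/, /ɹ/ → /ɹe/, /k/ → /ke/.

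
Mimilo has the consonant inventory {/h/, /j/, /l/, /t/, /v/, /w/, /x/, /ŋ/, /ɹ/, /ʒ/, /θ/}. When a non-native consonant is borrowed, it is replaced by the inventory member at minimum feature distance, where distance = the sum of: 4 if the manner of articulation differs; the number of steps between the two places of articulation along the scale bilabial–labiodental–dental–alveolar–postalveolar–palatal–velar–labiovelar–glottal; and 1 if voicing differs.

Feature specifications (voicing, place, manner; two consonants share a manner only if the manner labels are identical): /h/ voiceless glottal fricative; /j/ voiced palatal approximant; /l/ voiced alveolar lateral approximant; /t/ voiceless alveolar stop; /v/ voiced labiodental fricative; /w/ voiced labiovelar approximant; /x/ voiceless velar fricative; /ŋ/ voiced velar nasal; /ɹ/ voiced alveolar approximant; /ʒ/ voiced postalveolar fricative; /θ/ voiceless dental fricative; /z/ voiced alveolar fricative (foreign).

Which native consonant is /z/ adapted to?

/ʒ/ is closest: same manner (fricative), place distance 1 (alveolar→postalveolar), same voicing; total 1. Next closest is /v/ at distance 2.

ʒ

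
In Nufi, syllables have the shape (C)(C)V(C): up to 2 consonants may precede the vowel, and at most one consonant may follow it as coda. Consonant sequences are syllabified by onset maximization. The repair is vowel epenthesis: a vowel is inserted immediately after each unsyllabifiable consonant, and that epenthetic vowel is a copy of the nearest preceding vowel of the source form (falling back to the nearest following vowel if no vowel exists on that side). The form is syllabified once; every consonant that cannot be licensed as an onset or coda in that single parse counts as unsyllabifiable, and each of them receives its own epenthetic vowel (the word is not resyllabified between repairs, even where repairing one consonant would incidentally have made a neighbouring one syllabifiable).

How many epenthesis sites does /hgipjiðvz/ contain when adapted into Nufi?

2

The unsyllabifiable consonants are /v/, /z/; each receives one epenthetic vowel.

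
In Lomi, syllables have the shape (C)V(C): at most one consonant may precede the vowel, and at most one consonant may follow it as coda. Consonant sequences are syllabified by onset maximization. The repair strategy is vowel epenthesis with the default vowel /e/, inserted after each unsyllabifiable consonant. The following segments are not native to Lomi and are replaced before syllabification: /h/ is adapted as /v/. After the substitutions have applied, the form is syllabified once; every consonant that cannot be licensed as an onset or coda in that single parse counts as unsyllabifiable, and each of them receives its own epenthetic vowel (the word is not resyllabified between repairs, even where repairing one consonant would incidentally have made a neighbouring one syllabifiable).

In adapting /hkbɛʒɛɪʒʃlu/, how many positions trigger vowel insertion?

After substitution the input is /vkbɛʒɛɪʒʃlu/.
The unsyllabifiable consonants are /v/, /k/, /ʃ/; each receives one epenthetic vowel.

3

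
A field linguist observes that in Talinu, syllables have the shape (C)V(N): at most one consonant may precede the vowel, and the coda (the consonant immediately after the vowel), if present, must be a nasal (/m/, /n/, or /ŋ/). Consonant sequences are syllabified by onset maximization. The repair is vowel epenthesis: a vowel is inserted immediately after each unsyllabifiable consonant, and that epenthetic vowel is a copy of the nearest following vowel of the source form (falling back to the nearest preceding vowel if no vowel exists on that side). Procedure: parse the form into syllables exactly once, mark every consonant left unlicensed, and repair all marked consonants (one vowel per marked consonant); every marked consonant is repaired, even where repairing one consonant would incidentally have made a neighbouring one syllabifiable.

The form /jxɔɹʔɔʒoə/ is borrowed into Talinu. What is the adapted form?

jɔxɔɹɔʔɔʒoə

Under (C)V(N), the unsyllabifiable consonants are /j/, /ɹ/ (only a nasal (/m/, /n/, or /ŋ/) is licensed in coda position; onsets are limited to one consonant).
Each unlicensed consonant becomes the onset of a new syllable: /j/ → /jɔ/, /ɹ/ → /ɹɔ/.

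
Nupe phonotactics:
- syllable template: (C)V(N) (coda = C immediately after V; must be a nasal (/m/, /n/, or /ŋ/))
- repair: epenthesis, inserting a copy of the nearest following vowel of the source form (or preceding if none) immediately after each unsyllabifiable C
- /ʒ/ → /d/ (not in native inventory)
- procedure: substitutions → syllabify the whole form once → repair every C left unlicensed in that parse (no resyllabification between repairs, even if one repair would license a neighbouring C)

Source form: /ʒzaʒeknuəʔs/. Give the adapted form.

dazadekunuəʔəsə

Substitution: /ʒ/ → /d/, giving /dzadeknuəʔs/.
Syllabifying with onset maximization leaves /d/, /k/, /ʔ/, /s/ stranded (only a nasal (/m/, /n/, or /ŋ/) is licensed in coda position; onsets are limited to one consonant).
Inserting the epenthetic vowel yields /d/ → /da/, /k/ → /ku/, /ʔ/ → /ʔə/, /s/ → /sə/.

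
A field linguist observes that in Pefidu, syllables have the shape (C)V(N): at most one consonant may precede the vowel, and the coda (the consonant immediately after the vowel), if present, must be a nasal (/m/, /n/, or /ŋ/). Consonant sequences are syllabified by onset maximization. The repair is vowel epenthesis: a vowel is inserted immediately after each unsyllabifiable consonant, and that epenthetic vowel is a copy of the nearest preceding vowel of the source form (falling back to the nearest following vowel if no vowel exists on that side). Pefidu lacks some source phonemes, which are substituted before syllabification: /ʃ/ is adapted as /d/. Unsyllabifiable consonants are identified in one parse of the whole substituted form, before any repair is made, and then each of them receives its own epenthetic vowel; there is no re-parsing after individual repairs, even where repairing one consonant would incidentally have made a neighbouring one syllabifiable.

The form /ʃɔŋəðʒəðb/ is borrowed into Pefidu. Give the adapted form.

Substitution: /ʃ/ → /d/, giving /dɔŋəðʒəðb/.
Under (C)V(N), the unsyllabifiable consonants are /ð/, /ð/, /b/ (only a nasal (/m/, /n/, or /ŋ/) is licensed in coda position; onsets are limited to one consonant).
Inserting the epenthetic vowel yields /ð/ → /ðə/, /ð/ → /ðə/, /b/ → /bə/.

dɔŋəðəʒəðəbə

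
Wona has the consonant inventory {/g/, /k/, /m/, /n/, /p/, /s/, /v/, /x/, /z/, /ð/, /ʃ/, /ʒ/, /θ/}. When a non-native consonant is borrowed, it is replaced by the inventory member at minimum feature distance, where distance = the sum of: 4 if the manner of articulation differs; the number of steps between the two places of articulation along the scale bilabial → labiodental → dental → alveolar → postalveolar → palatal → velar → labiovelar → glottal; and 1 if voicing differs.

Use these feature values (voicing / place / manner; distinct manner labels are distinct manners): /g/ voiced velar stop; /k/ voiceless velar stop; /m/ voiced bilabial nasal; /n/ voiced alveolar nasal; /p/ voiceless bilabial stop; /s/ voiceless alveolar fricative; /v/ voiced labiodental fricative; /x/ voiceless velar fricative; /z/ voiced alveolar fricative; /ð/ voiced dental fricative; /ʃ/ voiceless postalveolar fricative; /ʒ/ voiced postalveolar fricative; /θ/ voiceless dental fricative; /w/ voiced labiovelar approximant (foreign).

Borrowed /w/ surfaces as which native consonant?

/g/ is closest: manner differs (approximant→stop, +4), place distance 1 (labiovelar→velar), same voicing; total 5. Next closest is /k/ at distance 6.

g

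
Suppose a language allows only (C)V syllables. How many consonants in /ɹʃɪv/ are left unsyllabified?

Under (C)V, the unsyllabifiable consonants are /ɹ/, /v/ (no codas are permitted; onsets are limited to one consonant).

2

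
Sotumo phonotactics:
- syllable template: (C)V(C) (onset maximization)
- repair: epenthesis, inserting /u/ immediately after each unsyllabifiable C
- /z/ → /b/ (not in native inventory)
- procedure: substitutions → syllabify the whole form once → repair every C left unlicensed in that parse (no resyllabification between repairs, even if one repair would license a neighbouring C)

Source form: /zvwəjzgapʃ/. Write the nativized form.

Substitution: /z/ → /b/, giving /bvwəjbgapʃ/.
The consonants /b/, /v/, /b/, /ʃ/ cannot be parsed into a legal (C)V(C) syllable (at most one coda consonant is licensed; onsets are limited to one consonant).
Inserting the epenthetic vowel yields /b/ → /bu/, /v/ → /vu/, /b/ → /bu/, /ʃ/ → /ʃu/.

buvuwəjbugapʃu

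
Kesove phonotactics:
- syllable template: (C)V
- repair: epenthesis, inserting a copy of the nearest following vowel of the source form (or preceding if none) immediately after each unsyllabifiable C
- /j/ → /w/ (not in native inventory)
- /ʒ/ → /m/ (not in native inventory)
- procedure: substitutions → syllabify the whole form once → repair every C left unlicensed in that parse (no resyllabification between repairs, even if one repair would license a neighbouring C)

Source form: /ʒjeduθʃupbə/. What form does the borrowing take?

meweduθuʃupəbə

Substitution: /ʒ/ → /m/, /j/ → /w/, giving /mweduθʃupbə/.
Under (C)V, the unsyllabifiable consonants are /m/, /θ/, /p/ (no codas are permitted; onsets are limited to one consonant).
Epenthesis after each stranded consonant: /m/ → /me/, /θ/ → /θu/, /p/ → /pə/.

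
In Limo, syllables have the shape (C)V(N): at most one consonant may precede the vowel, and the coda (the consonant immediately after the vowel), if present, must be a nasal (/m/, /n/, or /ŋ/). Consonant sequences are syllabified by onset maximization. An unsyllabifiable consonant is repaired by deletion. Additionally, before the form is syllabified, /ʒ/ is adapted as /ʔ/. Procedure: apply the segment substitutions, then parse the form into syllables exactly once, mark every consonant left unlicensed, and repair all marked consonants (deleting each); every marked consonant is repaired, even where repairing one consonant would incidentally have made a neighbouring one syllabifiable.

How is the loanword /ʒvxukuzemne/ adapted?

xukuzemne

Substitution: /ʒ/ → /ʔ/, giving /ʔvxukuzemne/.
Under (C)V(N), the unsyllabifiable consonants are /ʔ/, /v/ (only a nasal (/m/, /n/, or /ŋ/) is licensed in coda position; onsets are limited to one consonant).
Deletion applies to /ʔ/, /v/.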